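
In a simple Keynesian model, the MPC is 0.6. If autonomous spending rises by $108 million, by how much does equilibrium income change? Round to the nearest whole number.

ΔY ≈ 270

The multiplier is 1/(1 − MPC) = 1/0.4.
ΔY = 108/0.4 = 270.00 ≈ 270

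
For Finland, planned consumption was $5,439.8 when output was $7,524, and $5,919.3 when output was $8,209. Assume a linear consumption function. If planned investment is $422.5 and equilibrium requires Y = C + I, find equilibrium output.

MPC = (5919.3 − 5439.8)/(8209 − 7524) = 479.5/685 = 0.7
a = 5439.8 − 0.7(7524) = 173
Equilibrium: Y = 173 + 0.7Y + 422.5
0.3Y = 595.5, so Y = 595.5/0.3 = 1985

Y = 1985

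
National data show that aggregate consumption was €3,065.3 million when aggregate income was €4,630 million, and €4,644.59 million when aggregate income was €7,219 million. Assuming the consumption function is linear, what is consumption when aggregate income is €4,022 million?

C = 2694.42

MPC = (4644.59 − 3065.3)/(7219 − 4630) = 1579.29/2589 = 0.61
a = 3065.3 − 0.61(4630) = 3065.3 − 2824.3 = 241
C = 241 + 0.61(4022) = 241 + 2453.42 = 2694.42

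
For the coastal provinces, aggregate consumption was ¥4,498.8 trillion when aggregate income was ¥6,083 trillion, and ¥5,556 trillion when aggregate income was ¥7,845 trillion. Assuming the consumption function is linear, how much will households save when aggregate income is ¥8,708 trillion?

MPC = (5556 − 4498.8)/(7845 − 6083) = 1057.2/1762 = 0.6
a = 4498.8 − 0.6(6083) = 4498.8 − 3649.8 = 849
C = 849 + 0.6(8708) = 6073.8
S = 8708 − 6073.8 = 2634.2

S = 2634.2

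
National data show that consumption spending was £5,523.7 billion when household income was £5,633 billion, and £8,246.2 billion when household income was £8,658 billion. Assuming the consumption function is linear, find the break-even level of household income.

Y = 4540

MPC = (8246.2 − 5523.7)/(8658 − 5633) = 2722.5/3025 = 0.9
a = 5523.7 − 0.9(5633) = 5523.7 − 5069.7 = 454
Break-even: Y = a/(1−MPC) = 454/0.1 = 4540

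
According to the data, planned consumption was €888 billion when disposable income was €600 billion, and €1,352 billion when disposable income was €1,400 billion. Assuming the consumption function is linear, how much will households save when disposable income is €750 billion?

S = -225

MPC = (1352 − 888)/(1400 − 600) = 464/800 = 0.58
a = 888 − 0.58(600) = 888 − 348 = 540
C = 540 + 0.58(750) = 975
S = 750 − 975 = -225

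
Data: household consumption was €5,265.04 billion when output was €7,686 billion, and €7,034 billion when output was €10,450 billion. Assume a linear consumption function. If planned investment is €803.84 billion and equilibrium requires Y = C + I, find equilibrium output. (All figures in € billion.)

MPC = (7034 − 5265.04)/(10450 − 7686) = 1768.96/2764 = 0.64
a = 5265.04 − 0.64(7686) = 346
Equilibrium: Y = 346 + 0.64Y + 803.84
0.36Y = 1149.84, so Y = 1149.84/0.36 = 3194

Y = 3194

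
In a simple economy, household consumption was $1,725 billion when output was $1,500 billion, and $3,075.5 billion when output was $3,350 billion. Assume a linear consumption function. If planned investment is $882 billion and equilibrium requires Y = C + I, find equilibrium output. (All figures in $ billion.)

MPC = (3075.5 − 1725)/(3350 − 1500) = 1350.5/1850 = 0.73
a = 1725 − 0.73(1500) = 630
Equilibrium: Y = 630 + 0.73Y + 882
0.27Y = 1512, so Y = 1512/0.27 = 5600

Y = 5600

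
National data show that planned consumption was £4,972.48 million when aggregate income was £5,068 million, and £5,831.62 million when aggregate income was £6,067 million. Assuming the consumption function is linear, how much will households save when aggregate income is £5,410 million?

S = 143.4

MPC = (5831.62 − 4972.48)/(6067 − 5068) = 859.14/999 = 0.86
a = 4972.48 − 0.86(5068) = 4972.48 − 4358.48 = 614
C = 614 + 0.86(5410) = 5266.6
S = 5410 − 5266.6 = 143.4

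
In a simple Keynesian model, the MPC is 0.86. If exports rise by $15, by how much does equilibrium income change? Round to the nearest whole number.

ΔY ≈ 107

The multiplier is 1/(1 − MPC) = 1/0.14.
ΔY = 15/0.14 = 107.14 ≈ 107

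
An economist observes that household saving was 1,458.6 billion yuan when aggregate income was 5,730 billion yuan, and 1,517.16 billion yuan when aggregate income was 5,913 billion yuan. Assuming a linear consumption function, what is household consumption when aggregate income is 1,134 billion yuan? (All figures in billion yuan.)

MPS = ΔS/ΔY = (1517.16 − 1458.6)/(5913 − 5730) = 58.56/183 = 0.32
MPC = 1 − MPS = 0.68
Autonomous saving = 1458.6 − 0.32(5730) = -375, so a = 375
C = 375 + 0.68(1134) = 375 + 771.12 = 1146.12

C = 1146.12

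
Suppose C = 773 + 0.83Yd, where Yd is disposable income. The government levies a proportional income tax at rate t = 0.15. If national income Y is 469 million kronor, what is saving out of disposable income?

Yd = (1 − 0.15)(469) = 0.85(469) = 398.65
C = 773 + 0.83(398.65) = 773 + 330.8795 = 1103.8795
S = Yd − C = 398.65 − 1103.8795 = -705.2295

S = -705.2295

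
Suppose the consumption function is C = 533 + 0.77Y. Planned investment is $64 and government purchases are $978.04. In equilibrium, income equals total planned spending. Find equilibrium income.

Y = C + I + G = 533 + 0.77Y + 64 + 978.04
Y − 0.77Y = 1575.04
0.23Y = 1575.04, so Y = 1575.04/0.23 = 6848

Y = 6848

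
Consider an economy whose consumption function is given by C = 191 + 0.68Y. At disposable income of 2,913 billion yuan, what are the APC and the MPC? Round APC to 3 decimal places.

APC = 0.746; MPC = 0.68

MPC = 0.68 (the slope of the consumption function)
C = 191 + 0.68(2913) = 2171.84, so APC = 2171.84/2913 = 0.746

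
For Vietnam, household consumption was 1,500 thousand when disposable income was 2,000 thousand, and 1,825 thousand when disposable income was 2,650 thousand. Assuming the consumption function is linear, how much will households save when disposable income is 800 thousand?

MPC = (1825 − 1500)/(2650 − 2000) = 325/650 = 0.5
a = 1500 − 0.5(2000) = 1500 − 1000 = 500
C = 500 + 0.5(800) = 900
S = 800 − 900 = -100

S = -100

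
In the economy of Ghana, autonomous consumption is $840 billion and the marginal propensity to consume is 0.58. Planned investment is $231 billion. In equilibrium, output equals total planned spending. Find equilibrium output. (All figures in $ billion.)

Y = C + I = 840 + 0.58Y + 231
Y − 0.58Y = 1071
0.42Y = 1071, so Y = 1071/0.42 = 2550

Y = 2550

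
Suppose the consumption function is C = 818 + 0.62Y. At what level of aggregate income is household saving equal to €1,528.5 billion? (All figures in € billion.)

Y = 6175

S = Y − C = -818 + 0.38Y
-818 + 0.38Y = 1528.5, so 0.38Y = 2346.5 and Y = 6175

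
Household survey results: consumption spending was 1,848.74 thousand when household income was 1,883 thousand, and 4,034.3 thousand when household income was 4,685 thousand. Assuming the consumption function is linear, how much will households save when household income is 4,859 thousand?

MPC = (4034.3 − 1848.74)/(4685 − 1883) = 2185.56/2802 = 0.78
a = 1848.74 − 0.78(1883) = 1848.74 − 1468.74 = 380
C = 380 + 0.78(4859) = 4170.02
S = 4859 − 4170.02 = 688.98

S = 688.98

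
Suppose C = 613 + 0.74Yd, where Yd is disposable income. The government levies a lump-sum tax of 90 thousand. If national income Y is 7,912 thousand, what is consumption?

C = 6401.28

Yd = Y − T = 7912 − 90 = 7822
C = 613 + 0.74(7822) = 613 + 5788.28 = 6401.28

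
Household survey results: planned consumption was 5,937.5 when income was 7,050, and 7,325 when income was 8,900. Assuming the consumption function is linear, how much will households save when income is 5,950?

S = 837.5

MPC = (7325 − 5937.5)/(8900 − 7050) = 1387.5/1850 = 0.75
a = 5937.5 − 0.75(7050) = 5937.5 − 5287.5 = 650
C = 650 + 0.75(5950) = 5112.5
S = 5950 − 5112.5 = 837.5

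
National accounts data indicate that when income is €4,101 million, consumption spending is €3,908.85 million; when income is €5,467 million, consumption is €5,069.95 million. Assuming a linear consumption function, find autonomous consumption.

a = 423

MPC = ΔC/ΔY = (5069.95 − 3908.85)/(5467 − 4101) = 1161.1/1366 = 0.85
a = C − MPC·Y = 3908.85 − 0.85(4101) = 3908.85 − 3485.85 = 423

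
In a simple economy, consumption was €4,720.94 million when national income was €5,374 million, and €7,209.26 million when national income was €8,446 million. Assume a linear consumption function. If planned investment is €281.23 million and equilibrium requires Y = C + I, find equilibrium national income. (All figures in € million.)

MPC = (7209.26 − 4720.94)/(8446 − 5374) = 2488.32/3072 = 0.81
a = 4720.94 − 0.81(5374) = 368
Equilibrium: Y = 368 + 0.81Y + 281.23
0.19Y = 649.23, so Y = 649.23/0.19 = 3417

Y = 3417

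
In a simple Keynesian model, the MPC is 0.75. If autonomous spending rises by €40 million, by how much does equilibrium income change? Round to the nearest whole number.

ΔY ≈ 160

The multiplier is 1/(1 − MPC) = 1/0.25.
ΔY = 40/0.25 = 160.00 ≈ 160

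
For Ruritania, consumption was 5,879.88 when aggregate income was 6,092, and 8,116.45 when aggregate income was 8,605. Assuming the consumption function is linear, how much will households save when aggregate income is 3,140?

MPC = (8116.45 − 5879.88)/(8605 − 6092) = 2236.57/2513 = 0.89
a = 5879.88 − 0.89(6092) = 5879.88 − 5421.88 = 458
C = 458 + 0.89(3140) = 3252.6
S = 3140 − 3252.6 = -112.6

S = -112.6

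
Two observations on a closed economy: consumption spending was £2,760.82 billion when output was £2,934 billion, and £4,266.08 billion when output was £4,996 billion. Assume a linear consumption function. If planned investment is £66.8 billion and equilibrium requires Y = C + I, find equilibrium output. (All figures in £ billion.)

MPC = (4266.08 − 2760.82)/(4996 − 2934) = 1505.26/2062 = 0.73
a = 2760.82 − 0.73(2934) = 619
Equilibrium: Y = 619 + 0.73Y + 66.8
0.27Y = 685.8, so Y = 685.8/0.27 = 2540

Y = 2540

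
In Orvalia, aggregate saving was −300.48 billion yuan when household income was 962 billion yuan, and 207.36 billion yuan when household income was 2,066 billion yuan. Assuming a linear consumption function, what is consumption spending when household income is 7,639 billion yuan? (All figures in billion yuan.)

C = 4868.06

MPS = ΔS/ΔY = (207.36 − (-300.48))/(2066 − 962) = 507.84/1104 = 0.46
MPC = 1 − MPS = 0.54
Autonomous saving = -300.48 − 0.46(962) = -743, so a = 743
C = 743 + 0.54(7639) = 743 + 4125.06 = 4868.06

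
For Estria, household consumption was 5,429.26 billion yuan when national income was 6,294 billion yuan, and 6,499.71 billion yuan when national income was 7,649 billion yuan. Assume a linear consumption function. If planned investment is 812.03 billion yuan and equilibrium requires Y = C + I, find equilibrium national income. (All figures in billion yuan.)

MPC = (6499.71 − 5429.26)/(7649 − 6294) = 1070.45/1355 = 0.79
a = 5429.26 − 0.79(6294) = 457
Equilibrium: Y = 457 + 0.79Y + 812.03
0.21Y = 1269.03, so Y = 1269.03/0.21 = 6043

Y = 6043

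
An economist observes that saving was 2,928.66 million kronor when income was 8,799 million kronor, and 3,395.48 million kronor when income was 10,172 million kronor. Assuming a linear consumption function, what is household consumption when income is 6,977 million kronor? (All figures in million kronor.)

C = 4667.82

MPS = ΔS/ΔY = (3395.48 − 2928.66)/(10172 − 8799) = 466.82/1373 = 0.34
MPC = 1 − MPS = 0.66
Autonomous saving = 2928.66 − 0.34(8799) = -63, so a = 63
C = 63 + 0.66(6977) = 63 + 4604.82 = 4667.82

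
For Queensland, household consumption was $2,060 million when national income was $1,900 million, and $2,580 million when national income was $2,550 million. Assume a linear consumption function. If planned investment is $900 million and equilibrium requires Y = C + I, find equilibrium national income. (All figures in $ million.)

MPC = (2580 − 2060)/(2550 − 1900) = 520/650 = 0.8
a = 2060 − 0.8(1900) = 540
Equilibrium: Y = 540 + 0.8Y + 900
0.2Y = 1440, so Y = 1440/0.2 = 7200

Y = 7200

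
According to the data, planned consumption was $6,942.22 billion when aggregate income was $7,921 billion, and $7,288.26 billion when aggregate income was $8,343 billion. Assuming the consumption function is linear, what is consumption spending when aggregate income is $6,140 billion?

MPC = (7288.26 − 6942.22)/(8343 − 7921) = 346.04/422 = 0.82
a = 6942.22 − 0.82(7921) = 6942.22 − 6495.22 = 447
C = 447 + 0.82(6140) = 447 + 5034.8 = 5481.8

C = 5481.8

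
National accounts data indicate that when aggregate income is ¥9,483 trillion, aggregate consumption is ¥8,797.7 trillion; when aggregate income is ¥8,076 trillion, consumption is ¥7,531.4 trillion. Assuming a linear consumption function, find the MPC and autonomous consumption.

MPC = 0.9; a = 263

MPC = ΔC/ΔY = (8797.7 − 7531.4)/(9483 − 8076) = 1266.3/1407 = 0.9
a = C − MPC·Y = 7531.4 − 0.9(8076) = 7531.4 − 7268.4 = 263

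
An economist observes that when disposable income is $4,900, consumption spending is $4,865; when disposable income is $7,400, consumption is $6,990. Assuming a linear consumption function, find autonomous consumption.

a = 700

MPC = ΔC/ΔY = (6990 − 4865)/(7400 − 4900) = 2125/2500 = 0.85
a = C − MPC·Y = 4865 − 0.85(4900) = 4865 − 4165 = 700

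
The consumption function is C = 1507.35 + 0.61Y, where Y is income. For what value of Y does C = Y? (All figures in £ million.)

Y = 3865

At break-even, C = Y: 1507.35 + 0.61Y = Y
0.39Y = 1507.35, so Y = 1507.35/0.39 = 3865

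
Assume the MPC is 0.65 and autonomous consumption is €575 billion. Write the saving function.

S = -575 + 0.35Y

S = Y − C = Y − (575 + 0.65Y) = -575 + (1 − 0.65)Y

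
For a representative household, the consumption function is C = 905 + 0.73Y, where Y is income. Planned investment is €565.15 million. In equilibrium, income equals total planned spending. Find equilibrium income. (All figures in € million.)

Y = C + I = 905 + 0.73Y + 565.15
Y − 0.73Y = 1470.15
0.27Y = 1470.15, so Y = 1470.15/0.27 = 5445

Y = 5445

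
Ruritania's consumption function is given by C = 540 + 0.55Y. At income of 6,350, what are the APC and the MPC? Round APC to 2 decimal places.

MPC = 0.55 (the slope of the consumption function)
C = 540 + 0.55(6350) = 4032.5, so APC = 4032.5/6350 = 0.64

APC = 0.64; MPC = 0.55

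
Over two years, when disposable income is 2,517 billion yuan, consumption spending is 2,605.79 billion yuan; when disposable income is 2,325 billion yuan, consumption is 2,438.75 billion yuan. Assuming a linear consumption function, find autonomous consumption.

a = 416

MPC = ΔC/ΔY = (2605.79 − 2438.75)/(2517 − 2325) = 167.04/192 = 0.87
a = C − MPC·Y = 2438.75 − 0.87(2325) = 2438.75 − 2022.75 = 416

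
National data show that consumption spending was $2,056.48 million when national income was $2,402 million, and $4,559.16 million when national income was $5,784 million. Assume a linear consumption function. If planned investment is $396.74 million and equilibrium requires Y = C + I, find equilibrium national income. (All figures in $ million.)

Y = 2599

MPC = (4559.16 − 2056.48)/(5784 − 2402) = 2502.68/3382 = 0.74
a = 2056.48 − 0.74(2402) = 279
Equilibrium: Y = 279 + 0.74Y + 396.74
0.26Y = 675.74, so Y = 675.74/0.26 = 2599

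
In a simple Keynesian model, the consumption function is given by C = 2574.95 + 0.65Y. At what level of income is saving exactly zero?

Y = 7357

At break-even, C = Y: 2574.95 + 0.65Y = Y
0.35Y = 2574.95, so Y = 2574.95/0.35 = 7357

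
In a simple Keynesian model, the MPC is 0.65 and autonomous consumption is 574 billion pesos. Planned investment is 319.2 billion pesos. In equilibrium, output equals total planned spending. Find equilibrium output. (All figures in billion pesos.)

Y = 2552

Y = C + I = 574 + 0.65Y + 319.2
Y − 0.65Y = 893.2
0.35Y = 893.2, so Y = 893.2/0.35 = 2552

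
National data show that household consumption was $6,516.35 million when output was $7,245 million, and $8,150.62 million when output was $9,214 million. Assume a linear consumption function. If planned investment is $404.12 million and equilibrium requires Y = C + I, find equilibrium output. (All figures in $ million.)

Y = 5336

MPC = (8150.62 − 6516.35)/(9214 − 7245) = 1634.27/1969 = 0.83
a = 6516.35 − 0.83(7245) = 503
Equilibrium: Y = 503 + 0.83Y + 404.12
0.17Y = 907.12, so Y = 907.12/0.17 = 5336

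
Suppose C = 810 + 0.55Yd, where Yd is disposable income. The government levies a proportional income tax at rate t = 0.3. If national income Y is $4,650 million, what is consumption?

Yd = (1 − 0.3)(4650) = 0.7(4650) = 3255
C = 810 + 0.55(3255) = 810 + 1790.25 = 2600.25

C = 2600.25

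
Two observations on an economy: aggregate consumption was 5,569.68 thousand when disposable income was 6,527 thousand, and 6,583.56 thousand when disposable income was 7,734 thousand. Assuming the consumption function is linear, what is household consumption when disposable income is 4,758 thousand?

MPC = (6583.56 − 5569.68)/(7734 − 6527) = 1013.88/1207 = 0.84
a = 5569.68 − 0.84(6527) = 5569.68 − 5482.68 = 87
C = 87 + 0.84(4758) = 87 + 3996.72 = 4083.72

C = 4083.72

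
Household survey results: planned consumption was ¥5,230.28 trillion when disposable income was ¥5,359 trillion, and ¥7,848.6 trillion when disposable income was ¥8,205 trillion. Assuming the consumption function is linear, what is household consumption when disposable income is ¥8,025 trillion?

C = 7683

MPC = (7848.6 − 5230.28)/(8205 − 5359) = 2618.32/2846 = 0.92
a = 5230.28 − 0.92(5359) = 5230.28 − 4930.28 = 300
C = 300 + 0.92(8025) = 300 + 7383 = 7683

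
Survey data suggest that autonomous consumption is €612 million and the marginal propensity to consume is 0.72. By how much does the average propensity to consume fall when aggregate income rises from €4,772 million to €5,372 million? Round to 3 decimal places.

ΔAPC = 0.014

At Y = 4772: C = 612 + 0.72(4772) = 4047.84, APC = 4047.84/4772 = 0.8482
At Y = 5372: C = 4479.84, APC = 4479.84/5372 = 0.8339
Fall in APC = 0.8482 − 0.8339 = 0.0143 ≈ 0.014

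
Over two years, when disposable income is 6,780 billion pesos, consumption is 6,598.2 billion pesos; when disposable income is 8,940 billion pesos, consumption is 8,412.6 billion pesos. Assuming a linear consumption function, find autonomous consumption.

MPC = ΔC/ΔY = (8412.6 − 6598.2)/(8940 − 6780) = 1814.4/2160 = 0.84
a = C − MPC·Y = 6598.2 − 0.84(6780) = 6598.2 − 5695.2 = 903

a = 903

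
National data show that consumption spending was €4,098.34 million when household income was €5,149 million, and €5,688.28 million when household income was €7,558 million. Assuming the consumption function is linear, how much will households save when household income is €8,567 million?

MPC = (5688.28 − 4098.34)/(7558 − 5149) = 1589.94/2409 = 0.66
a = 4098.34 − 0.66(5149) = 4098.34 − 3398.34 = 700
C = 700 + 0.66(8567) = 6354.22
S = 8567 − 6354.22 = 2212.78

S = 2212.78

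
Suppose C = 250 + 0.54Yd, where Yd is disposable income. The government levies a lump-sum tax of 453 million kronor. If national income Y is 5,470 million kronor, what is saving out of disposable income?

S = 2057.82

Yd = Y − T = 5470 − 453 = 5017
C = 250 + 0.54(5017) = 250 + 2709.18 = 2959.18
S = Yd − C = 5017 − 2959.18 = 2057.82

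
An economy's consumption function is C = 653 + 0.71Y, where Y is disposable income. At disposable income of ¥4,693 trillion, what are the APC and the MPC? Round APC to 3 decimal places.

MPC = 0.71 (the slope of the consumption function)
C = 653 + 0.71(4693) = 3985.03, so APC = 3985.03/4693 = 0.849

APC = 0.849; MPC = 0.71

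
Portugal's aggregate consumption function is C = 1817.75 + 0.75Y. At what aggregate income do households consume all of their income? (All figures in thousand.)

Y = 7271

At break-even, C = Y: 1817.75 + 0.75Y = Y
0.25Y = 1817.75, so Y = 1817.75/0.25 = 7271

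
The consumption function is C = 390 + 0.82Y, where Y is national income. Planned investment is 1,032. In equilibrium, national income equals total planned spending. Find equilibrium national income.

Y = C + I = 390 + 0.82Y + 1032
Y − 0.82Y = 1422
0.18Y = 1422, so Y = 1422/0.18 = 7900

Y = 7900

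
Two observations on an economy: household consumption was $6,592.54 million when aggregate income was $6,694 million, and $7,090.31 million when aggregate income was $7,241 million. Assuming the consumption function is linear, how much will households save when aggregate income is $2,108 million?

MPC = (7090.31 − 6592.54)/(7241 − 6694) = 497.77/547 = 0.91
a = 6592.54 − 0.91(6694) = 6592.54 − 6091.54 = 501
C = 501 + 0.91(2108) = 2419.28
S = 2108 − 2419.28 = -311.28

S = -311.28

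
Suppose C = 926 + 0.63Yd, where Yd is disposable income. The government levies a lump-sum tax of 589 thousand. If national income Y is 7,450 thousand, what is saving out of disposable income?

Yd = Y − T = 7450 − 589 = 6861
C = 926 + 0.63(6861) = 926 + 4322.43 = 5248.43
S = Yd − C = 6861 − 5248.43 = 1612.57

S = 1612.57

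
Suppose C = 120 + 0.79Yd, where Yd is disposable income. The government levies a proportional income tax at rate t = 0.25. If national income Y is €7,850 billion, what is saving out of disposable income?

Yd = (1 − 0.25)(7850) = 0.75(7850) = 5887.5
C = 120 + 0.79(5887.5) = 120 + 4651.125 = 4771.125
S = Yd − C = 5887.5 − 4771.125 = 1116.375

S = 1116.375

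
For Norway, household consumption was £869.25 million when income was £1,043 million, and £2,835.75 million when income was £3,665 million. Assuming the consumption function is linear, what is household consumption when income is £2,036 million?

MPC = (2835.75 − 869.25)/(3665 − 1043) = 1966.5/2622 = 0.75
a = 869.25 − 0.75(1043) = 869.25 − 782.25 = 87
C = 87 + 0.75(2036) = 87 + 1527 = 1614

C = 1614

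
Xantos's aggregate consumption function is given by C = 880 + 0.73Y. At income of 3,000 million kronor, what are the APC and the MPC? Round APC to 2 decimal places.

MPC = 0.73 (the slope of the consumption function)
C = 880 + 0.73(3000) = 3070, so APC = 3070/3000 = 1.02

APC = 1.02; MPC = 0.73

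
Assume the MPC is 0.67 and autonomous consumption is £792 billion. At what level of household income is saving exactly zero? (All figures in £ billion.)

At break-even, C = Y: 792 + 0.67Y = Y
0.33Y = 792, so Y = 792/0.33 = 2400

Y = 2400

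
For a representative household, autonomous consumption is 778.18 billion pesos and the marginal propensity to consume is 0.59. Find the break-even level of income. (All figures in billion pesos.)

Y = 1898

At break-even, C = Y: 778.18 + 0.59Y = Y
0.41Y = 778.18, so Y = 778.18/0.41 = 1898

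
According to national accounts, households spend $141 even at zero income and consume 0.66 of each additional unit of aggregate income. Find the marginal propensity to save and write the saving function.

MPS = 0.34; S = -141 + 0.34Y

MPS = 1 − MPC = 1 − 0.66 = 0.34
S = Y − C = -141 + 0.34Y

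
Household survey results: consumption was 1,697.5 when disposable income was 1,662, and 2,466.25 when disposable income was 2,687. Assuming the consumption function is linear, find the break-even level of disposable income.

MPC = (2466.25 − 1697.5)/(2687 − 1662) = 768.75/1025 = 0.75
a = 1697.5 − 0.75(1662) = 1697.5 − 1246.5 = 451
Break-even: Y = a/(1−MPC) = 451/0.25 = 1804

Y = 1804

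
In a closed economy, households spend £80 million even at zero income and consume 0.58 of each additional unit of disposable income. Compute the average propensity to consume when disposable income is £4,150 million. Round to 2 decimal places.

C = 80 + 0.58(4150) = 2487
APC = C/Y = 2487/4150 = 0.60

APC = 0.60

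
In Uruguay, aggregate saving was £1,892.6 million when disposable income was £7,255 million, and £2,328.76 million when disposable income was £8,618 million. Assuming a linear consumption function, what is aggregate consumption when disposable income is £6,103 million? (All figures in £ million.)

C = 4579.04

MPS = ΔS/ΔY = (2328.76 − 1892.6)/(8618 − 7255) = 436.16/1363 = 0.32
MPC = 1 − MPS = 0.68
Autonomous saving = 1892.6 − 0.32(7255) = -429, so a = 429
C = 429 + 0.68(6103) = 429 + 4150.04 = 4579.04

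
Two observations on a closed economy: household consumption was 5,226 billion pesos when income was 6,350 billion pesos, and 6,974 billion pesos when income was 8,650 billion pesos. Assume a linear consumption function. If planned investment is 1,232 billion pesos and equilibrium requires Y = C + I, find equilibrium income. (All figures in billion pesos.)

MPC = (6974 − 5226)/(8650 − 6350) = 1748/2300 = 0.76
a = 5226 − 0.76(6350) = 400
Equilibrium: Y = 400 + 0.76Y + 1232
0.24Y = 1632, so Y = 1632/0.24 = 6800

Y = 6800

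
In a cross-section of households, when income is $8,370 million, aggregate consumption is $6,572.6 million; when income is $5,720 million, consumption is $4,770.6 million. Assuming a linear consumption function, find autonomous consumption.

a = 881

MPC = ΔC/ΔY = (6572.6 − 4770.6)/(8370 − 5720) = 1802/2650 = 0.68
a = C − MPC·Y = 4770.6 − 0.68(5720) = 4770.6 − 3889.6 = 881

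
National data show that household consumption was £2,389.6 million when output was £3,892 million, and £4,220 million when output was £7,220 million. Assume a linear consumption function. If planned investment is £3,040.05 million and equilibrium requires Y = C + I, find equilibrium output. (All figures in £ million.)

Y = 7309

MPC = (4220 − 2389.6)/(7220 − 3892) = 1830.4/3328 = 0.55
a = 2389.6 − 0.55(3892) = 249
Equilibrium: Y = 249 + 0.55Y + 3040.05
0.45Y = 3289.05, so Y = 3289.05/0.45 = 7309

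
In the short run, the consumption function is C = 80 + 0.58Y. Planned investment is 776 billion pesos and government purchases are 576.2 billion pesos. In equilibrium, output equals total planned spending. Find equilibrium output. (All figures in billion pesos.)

Y = C + I + G = 80 + 0.58Y + 776 + 576.2
Y − 0.58Y = 1432.2
0.42Y = 1432.2, so Y = 1432.2/0.42 = 3410

Y = 3410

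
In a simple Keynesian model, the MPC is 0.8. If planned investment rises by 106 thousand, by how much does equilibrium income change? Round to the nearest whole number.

The multiplier is 1/(1 − MPC) = 1/0.2.
ΔY = 106/0.2 = 530.00 ≈ 530

ΔY ≈ 530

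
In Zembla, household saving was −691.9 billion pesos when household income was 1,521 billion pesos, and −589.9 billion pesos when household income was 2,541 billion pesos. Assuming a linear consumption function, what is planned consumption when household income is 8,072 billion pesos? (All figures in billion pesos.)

MPS = ΔS/ΔY = (-589.9 − (-691.9))/(2541 − 1521) = 102/1020 = 0.1
MPC = 1 − MPS = 0.9
Autonomous saving = -691.9 − 0.1(1521) = -844, so a = 844
C = 844 + 0.9(8072) = 844 + 7264.8 = 8108.8

C = 8108.8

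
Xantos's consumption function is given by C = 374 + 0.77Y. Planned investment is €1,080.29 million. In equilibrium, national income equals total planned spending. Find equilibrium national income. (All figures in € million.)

Y = 6323

Y = C + I = 374 + 0.77Y + 1080.29
Y − 0.77Y = 1454.29
0.23Y = 1454.29, so Y = 1454.29/0.23 = 6323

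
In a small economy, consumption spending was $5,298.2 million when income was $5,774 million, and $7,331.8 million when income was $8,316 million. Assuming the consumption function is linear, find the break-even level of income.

MPC = (7331.8 − 5298.2)/(8316 − 5774) = 2033.6/2542 = 0.8
a = 5298.2 − 0.8(5774) = 5298.2 − 4619.2 = 679
Break-even: Y = a/(1−MPC) = 679/0.2 = 3395

Y = 3395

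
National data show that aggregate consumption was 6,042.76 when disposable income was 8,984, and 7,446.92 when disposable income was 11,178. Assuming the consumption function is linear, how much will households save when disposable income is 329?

MPC = (7446.92 − 6042.76)/(11178 − 8984) = 1404.16/2194 = 0.64
a = 6042.76 − 0.64(8984) = 6042.76 − 5749.76 = 293
C = 293 + 0.64(329) = 503.56
S = 329 − 503.56 = -174.56

S = -174.56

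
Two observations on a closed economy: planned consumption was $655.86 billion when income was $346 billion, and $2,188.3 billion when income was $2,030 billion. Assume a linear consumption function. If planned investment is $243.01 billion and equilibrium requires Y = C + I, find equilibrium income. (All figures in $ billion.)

MPC = (2188.3 − 655.86)/(2030 − 346) = 1532.44/1684 = 0.91
a = 655.86 − 0.91(346) = 341
Equilibrium: Y = 341 + 0.91Y + 243.01
0.09Y = 584.01, so Y = 584.01/0.09 = 6489

Y = 6489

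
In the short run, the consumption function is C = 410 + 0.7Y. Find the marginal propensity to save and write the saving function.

MPS = 0.3; S = -410 + 0.3Y

MPS = 1 − MPC = 1 − 0.7 = 0.3
S = Y − C = -410 + 0.3Y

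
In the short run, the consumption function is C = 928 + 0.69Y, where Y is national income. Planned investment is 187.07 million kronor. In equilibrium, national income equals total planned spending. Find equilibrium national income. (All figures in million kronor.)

Y = 3597

Y = C + I = 928 + 0.69Y + 187.07
Y − 0.69Y = 1115.07
0.31Y = 1115.07, so Y = 1115.07/0.31 = 3597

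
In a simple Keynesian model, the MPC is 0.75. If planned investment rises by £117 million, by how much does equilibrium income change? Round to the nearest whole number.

ΔY ≈ 468

The multiplier is 1/(1 − MPC) = 1/0.25.
ΔY = 117/0.25 = 468.00 ≈ 468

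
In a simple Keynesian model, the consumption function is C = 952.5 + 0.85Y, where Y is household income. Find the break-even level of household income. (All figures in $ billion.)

Y = 6350

At break-even, C = Y: 952.5 + 0.85Y = Y
0.15Y = 952.5, so Y = 952.5/0.15 = 6350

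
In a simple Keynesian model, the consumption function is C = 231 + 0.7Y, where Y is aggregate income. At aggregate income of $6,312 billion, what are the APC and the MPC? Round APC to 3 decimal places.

MPC = 0.7 (the slope of the consumption function)
C = 231 + 0.7(6312) = 4649.4, so APC = 4649.4/6312 = 0.737

APC = 0.737; MPC = 0.7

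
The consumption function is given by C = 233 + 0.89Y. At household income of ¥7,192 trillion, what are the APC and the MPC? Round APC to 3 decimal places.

APC = 0.922; MPC = 0.89

MPC = 0.89 (the slope of the consumption function)
C = 233 + 0.89(7192) = 6633.88, so APC = 6633.88/7192 = 0.922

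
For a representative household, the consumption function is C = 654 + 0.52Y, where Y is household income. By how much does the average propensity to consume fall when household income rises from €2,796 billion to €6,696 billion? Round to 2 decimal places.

At Y = 2796: C = 654 + 0.52(2796) = 2107.92, APC = 2107.92/2796 = 0.754
At Y = 6696: C = 4135.92, APC = 4135.92/6696 = 0.618
Fall in APC = 0.754 − 0.618 = 0.136 ≈ 0.14

ΔAPC = 0.14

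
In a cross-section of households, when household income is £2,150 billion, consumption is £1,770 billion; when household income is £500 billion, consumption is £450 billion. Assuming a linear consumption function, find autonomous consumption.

a = 50

MPC = ΔC/ΔY = (1770 − 450)/(2150 − 500) = 1320/1650 = 0.8
a = C − MPC·Y = 450 − 0.8(500) = 450 − 400 = 50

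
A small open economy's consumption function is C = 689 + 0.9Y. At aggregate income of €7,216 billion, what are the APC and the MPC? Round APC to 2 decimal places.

APC = 1.00; MPC = 0.9

MPC = 0.9 (the slope of the consumption function)
C = 689 + 0.9(7216) = 7183.4, so APC = 7183.4/7216 = 1.00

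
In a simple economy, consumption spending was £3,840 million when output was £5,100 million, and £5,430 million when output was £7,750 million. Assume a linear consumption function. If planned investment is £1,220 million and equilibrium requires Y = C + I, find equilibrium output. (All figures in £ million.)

MPC = (5430 − 3840)/(7750 − 5100) = 1590/2650 = 0.6
a = 3840 − 0.6(5100) = 780
Equilibrium: Y = 780 + 0.6Y + 1220
0.4Y = 2000, so Y = 2000/0.4 = 5000

Y = 5000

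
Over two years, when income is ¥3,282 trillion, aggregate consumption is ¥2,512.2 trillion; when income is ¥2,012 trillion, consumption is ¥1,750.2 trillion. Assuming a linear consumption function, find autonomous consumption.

a = 543

MPC = ΔC/ΔY = (2512.2 − 1750.2)/(3282 − 2012) = 762/1270 = 0.6
a = C − MPC·Y = 1750.2 − 0.6(2012) = 1750.2 − 1207.2 = 543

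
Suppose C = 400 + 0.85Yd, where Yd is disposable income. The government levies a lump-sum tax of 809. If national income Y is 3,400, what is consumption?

C = 2602.35

Yd = Y − T = 3400 − 809 = 2591
C = 400 + 0.85(2591) = 400 + 2202.35 = 2602.35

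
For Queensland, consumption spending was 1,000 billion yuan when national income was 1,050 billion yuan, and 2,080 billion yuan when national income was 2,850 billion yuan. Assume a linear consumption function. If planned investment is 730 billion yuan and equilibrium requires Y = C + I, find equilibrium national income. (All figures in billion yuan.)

MPC = (2080 − 1000)/(2850 − 1050) = 1080/1800 = 0.6
a = 1000 − 0.6(1050) = 370
Equilibrium: Y = 370 + 0.6Y + 730
0.4Y = 1100, so Y = 1100/0.4 = 2750

Y = 2750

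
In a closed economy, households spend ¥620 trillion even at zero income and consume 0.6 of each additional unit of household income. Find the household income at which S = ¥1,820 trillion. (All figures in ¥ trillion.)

S = Y − C = -620 + 0.4Y
-620 + 0.4Y = 1820, so 0.4Y = 2440 and Y = 6100

Y = 6100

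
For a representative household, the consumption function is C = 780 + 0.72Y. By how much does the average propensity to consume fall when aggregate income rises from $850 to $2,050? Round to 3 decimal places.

At Y = 850: C = 780 + 0.72(850) = 1392, APC = 1392/850 = 1.6376
At Y = 2050: C = 2256, APC = 2256/2050 = 1.1005
Fall in APC = 1.6376 − 1.1005 = 0.5371 ≈ 0.537

ΔAPC = 0.537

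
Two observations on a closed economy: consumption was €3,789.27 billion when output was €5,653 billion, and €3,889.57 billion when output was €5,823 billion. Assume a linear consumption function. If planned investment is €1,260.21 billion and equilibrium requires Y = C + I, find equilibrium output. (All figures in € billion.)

Y = 4181

MPC = (3889.57 − 3789.27)/(5823 − 5653) = 100.3/170 = 0.59
a = 3789.27 − 0.59(5653) = 454
Equilibrium: Y = 454 + 0.59Y + 1260.21
0.41Y = 1714.21, so Y = 1714.21/0.41 = 4181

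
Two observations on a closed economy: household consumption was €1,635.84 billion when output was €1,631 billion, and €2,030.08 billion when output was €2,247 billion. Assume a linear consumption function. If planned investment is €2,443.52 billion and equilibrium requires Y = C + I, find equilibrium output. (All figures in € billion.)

Y = 8432

MPC = (2030.08 − 1635.84)/(2247 − 1631) = 394.24/616 = 0.64
a = 1635.84 − 0.64(1631) = 592
Equilibrium: Y = 592 + 0.64Y + 2443.52
0.36Y = 3035.52, so Y = 3035.52/0.36 = 8432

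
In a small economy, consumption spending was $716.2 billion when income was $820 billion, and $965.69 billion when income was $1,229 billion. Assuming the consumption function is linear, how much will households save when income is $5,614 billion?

MPC = (965.69 − 716.2)/(1229 − 820) = 249.49/409 = 0.61
a = 716.2 − 0.61(820) = 716.2 − 500.2 = 216
C = 216 + 0.61(5614) = 3640.54
S = 5614 − 3640.54 = 1973.46

S = 1973.46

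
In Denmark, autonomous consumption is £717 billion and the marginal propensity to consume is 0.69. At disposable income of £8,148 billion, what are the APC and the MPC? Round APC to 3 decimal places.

MPC = 0.69 (the slope of the consumption function)
C = 717 + 0.69(8148) = 6339.12, so APC = 6339.12/8148 = 0.778

APC = 0.778; MPC = 0.69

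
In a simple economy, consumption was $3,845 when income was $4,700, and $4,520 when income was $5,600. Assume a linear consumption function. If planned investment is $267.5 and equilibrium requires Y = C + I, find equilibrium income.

Y = 2350

MPC = (4520 − 3845)/(5600 − 4700) = 675/900 = 0.75
a = 3845 − 0.75(4700) = 320
Equilibrium: Y = 320 + 0.75Y + 267.5
0.25Y = 587.5, so Y = 587.5/0.25 = 2350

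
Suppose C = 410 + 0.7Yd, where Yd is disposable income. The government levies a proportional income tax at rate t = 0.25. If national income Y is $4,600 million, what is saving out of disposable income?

Yd = (1 − 0.25)(4600) = 0.75(4600) = 3450
C = 410 + 0.7(3450) = 410 + 2415 = 2825
S = Yd − C = 3450 − 2825 = 625

S = 625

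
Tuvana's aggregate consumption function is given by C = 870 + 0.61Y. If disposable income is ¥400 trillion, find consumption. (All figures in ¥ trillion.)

C = 870 + 0.61(400) = 870 + 244 = 1114

C = 1114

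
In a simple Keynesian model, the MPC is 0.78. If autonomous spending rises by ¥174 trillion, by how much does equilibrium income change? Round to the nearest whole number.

The multiplier is 1/(1 − MPC) = 1/0.22.
ΔY = 174/0.22 = 790.91 ≈ 791

ΔY ≈ 791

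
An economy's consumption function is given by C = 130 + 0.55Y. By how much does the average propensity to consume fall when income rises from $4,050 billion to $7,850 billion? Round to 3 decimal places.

At Y = 4050: C = 130 + 0.55(4050) = 2357.5, APC = 2357.5/4050 = 0.5821
At Y = 7850: C = 4447.5, APC = 4447.5/7850 = 0.5666
Fall in APC = 0.5821 − 0.5666 = 0.0155 ≈ 0.016

ΔAPC = 0.016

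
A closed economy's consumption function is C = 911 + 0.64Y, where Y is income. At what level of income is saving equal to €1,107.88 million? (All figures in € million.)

Y = 5608

S = Y − C = -911 + 0.36Y
-911 + 0.36Y = 1107.88, so 0.36Y = 2018.88 and Y = 5608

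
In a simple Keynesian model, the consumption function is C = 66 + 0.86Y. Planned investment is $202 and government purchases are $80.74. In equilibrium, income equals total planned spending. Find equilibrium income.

Y = 2491

Y = C + I + G = 66 + 0.86Y + 202 + 80.74
Y − 0.86Y = 348.74
0.14Y = 348.74, so Y = 348.74/0.14 = 2491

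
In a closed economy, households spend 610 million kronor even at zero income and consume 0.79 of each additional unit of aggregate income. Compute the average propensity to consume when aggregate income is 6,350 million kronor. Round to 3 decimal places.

APC = 0.886

C = 610 + 0.79(6350) = 5626.5
APC = C/Y = 5626.5/6350 = 0.886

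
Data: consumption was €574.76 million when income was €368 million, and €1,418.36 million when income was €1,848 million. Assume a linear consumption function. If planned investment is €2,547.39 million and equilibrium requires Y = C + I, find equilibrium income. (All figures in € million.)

MPC = (1418.36 − 574.76)/(1848 − 368) = 843.6/1480 = 0.57
a = 574.76 − 0.57(368) = 365
Equilibrium: Y = 365 + 0.57Y + 2547.39
0.43Y = 2912.39, so Y = 2912.39/0.43 = 6773

Y = 6773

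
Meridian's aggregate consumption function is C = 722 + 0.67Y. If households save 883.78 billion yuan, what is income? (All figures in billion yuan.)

S = Y − C = -722 + 0.33Y
-722 + 0.33Y = 883.78, so 0.33Y = 1605.78 and Y = 4866

Y = 4866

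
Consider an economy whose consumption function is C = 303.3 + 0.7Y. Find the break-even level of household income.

At break-even, C = Y: 303.3 + 0.7Y = Y
0.3Y = 303.3, so Y = 303.3/0.3 = 1011

Y = 1011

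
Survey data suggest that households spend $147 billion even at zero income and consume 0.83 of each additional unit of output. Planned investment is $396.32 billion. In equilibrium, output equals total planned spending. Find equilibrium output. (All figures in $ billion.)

Y = C + I = 147 + 0.83Y + 396.32
Y − 0.83Y = 543.32
0.17Y = 543.32, so Y = 543.32/0.17 = 3196

Y = 3196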